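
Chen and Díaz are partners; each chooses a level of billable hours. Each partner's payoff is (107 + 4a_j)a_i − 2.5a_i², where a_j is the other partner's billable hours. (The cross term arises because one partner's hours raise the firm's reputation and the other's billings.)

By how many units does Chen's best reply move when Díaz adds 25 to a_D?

20

Chen's payoff is (107 + 4a_D)a_C − 2.5a_C².
∂π/∂a_C = 107 + 4a_D − 5a_C = 0, so a_C = 21.4 + 0.8a_D.
The reaction-function slope is 0.8, so a 25-unit rise in a_D moves a_C by 0.8 × 25 = 20. Chen's best response rises — the actions are strategic complements.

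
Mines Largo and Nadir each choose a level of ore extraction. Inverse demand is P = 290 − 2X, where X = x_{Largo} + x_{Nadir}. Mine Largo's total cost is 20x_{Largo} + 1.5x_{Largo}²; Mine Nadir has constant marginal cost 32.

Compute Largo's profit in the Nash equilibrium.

Mine Largo's profit: π = x_{Largo}(290 − 2(x_{Largo} + x_{Nadir})) − 20x_{Largo} − 1.5x_{Largo}².
∂π/∂x_{Largo} = 270 − 7x_{Largo} − 2x_{Nadir} = 0, so x_{Largo} = 270/7 − (2/7)x_{Nadir}.
For Nadir: ∂π/∂x_{Nadir} = 258 − 4x_{Nadir} − 2x_{Largo} = 0 ⇒ x_{Nadir} = 64.5 − 0.5x_{Largo}.
Plugging x_{Nadir} into Largo's best response: x_{Largo} = 270/7 − (2/7)(64.5 − 0.5x_{Largo}) ⇒ (6/7)x_{Largo} = 141/7, so x_{Largo} = 23.5.
Then x_{Nadir} = 64.5 − 0.5·23.5 = 52.75.
Price P = 290 − 2·76.25 = 137.5.
Largo's profit: (137.5 − 20)·23.5 − 1.5(23.5)² = 1932.875.

1932.875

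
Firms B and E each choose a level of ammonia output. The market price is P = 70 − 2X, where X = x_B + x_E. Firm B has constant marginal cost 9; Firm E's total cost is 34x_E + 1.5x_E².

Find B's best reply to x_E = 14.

Firm B's profit: π = x_B(70 − 2(x_B + x_E)) − 9x_B.
∂π/∂x_B = 61 − 4x_B − 2x_E = 0, so x_B = 15.25 − 0.5x_E.
At x_E = 14: x_B = 15.25 − 0.5·14 = 8.25.

8.25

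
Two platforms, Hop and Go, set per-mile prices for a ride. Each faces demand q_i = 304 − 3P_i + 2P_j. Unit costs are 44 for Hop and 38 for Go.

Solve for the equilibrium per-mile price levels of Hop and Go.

107.875, 105.625

Hop's profit: π = (P_{Hop} − 44)(304 − 3P_{Hop} + 2P_{Go}).
∂π/∂P_{Hop} = 436 − 6P_{Hop} + 2P_{Go} = 0 ⇒ P_{Hop} = 218/3 + (1/3)P_{Go}.
Similarly P_{Go} = 209/3 + (1/3)P_{Hop}.
Substituting the second reaction function into the first: P_{Hop} = 218/3 + (1/3)(209/3 + (1/3)P_{Hop}), which gives (8/9)P_{Hop} = 863/9 ⇒ P_{Hop} = 107.875.
Then P_{Go} = 209/3 + (1/3)·107.875 = 105.625.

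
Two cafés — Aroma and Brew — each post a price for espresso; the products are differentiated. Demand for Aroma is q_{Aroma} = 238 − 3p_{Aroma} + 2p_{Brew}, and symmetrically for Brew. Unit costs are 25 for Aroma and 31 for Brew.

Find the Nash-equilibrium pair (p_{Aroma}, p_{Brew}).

79.375, 81.625

Aroma's profit: π = (p_{Aroma} − 25)(238 − 3p_{Aroma} + 2p_{Brew}).
∂π/∂p_{Aroma} = 313 − 6p_{Aroma} + 2p_{Brew} = 0 ⇒ p_{Aroma} = 313/6 + (1/3)p_{Brew}.
Similarly p_{Brew} = 331/6 + (1/3)p_{Aroma}.
Plugging p_{Brew} into Aroma's best response: p_{Aroma} = 313/6 + (1/3)(331/6 + (1/3)p_{Aroma}) ⇒ (8/9)p_{Aroma} = 635/9, so p_{Aroma} = 79.375.
Then p_{Brew} = 331/6 + (1/3)·79.375 = 81.625.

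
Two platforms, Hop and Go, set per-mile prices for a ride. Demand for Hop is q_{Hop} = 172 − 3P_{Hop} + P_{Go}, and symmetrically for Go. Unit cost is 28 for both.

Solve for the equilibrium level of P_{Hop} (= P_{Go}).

51.2

Hop's profit: π = (P_{Hop} − 28)(172 − 3P_{Hop} + P_{Go}).
∂π/∂P_{Hop} = 256 − 6P_{Hop} + P_{Go} = 0 ⇒ P_{Hop} = 128/3 + (1/6)P_{Go}.
Setting P_{Hop} = P_{Go} in the reaction function: P_{Hop} = 128/3 + (1/6)P_{Hop}, so P_{Hop} = (128/3) / (5/6) = 51.2.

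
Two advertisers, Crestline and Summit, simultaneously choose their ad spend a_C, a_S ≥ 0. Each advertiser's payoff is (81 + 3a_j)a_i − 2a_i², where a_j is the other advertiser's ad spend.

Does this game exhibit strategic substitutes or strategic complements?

Crestline's payoff is (81 + 3a_S)a_C − 2a_C².
∂π/∂a_C = 81 + 3a_S − 4a_C = 0, so a_C = 20.25 + 0.75a_S.
The best-response slope da_C/da_S = 0.75 > 0: the reaction function is upward-sloping, so the choices are strategic complements.

strategic complements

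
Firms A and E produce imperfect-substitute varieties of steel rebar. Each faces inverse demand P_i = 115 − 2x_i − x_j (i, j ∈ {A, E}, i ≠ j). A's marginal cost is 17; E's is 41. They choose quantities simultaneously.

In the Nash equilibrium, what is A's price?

59.4

Firm A's profit: π = x_A(115 − 2x_A − x_E) − 17x_A.
∂π/∂x_A = 98 − 4x_A − x_E = 0 ⇒ x_A = 24.5 − 0.25x_E.
Similarly x_E = 18.5 − 0.25x_A.
Plugging x_E into A's best response: x_A = 24.5 − 0.25(18.5 − 0.25x_A) ⇒ 0.9375x_A = 19.875, so x_A = 21.2.
Then x_E = 18.5 − 0.25·21.2 = 13.2.
P_A = 115 − 2·21.2 − 13.2 = 59.4.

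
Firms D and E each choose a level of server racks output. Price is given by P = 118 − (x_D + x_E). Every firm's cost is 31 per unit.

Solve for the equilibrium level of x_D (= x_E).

Firm D's profit: π = x_D(118 − (x_D + x_E)) − 31x_D.
∂π/∂x_D = 87 − 2x_D − x_E = 0, so x_D = 43.5 − 0.5x_E.
By symmetry x_E = x_D; substituting into the reaction function, 1.5x_D = 43.5 and x_D = 29.

29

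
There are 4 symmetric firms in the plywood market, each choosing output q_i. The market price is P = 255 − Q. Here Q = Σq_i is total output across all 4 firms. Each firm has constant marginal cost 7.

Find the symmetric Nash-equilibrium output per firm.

A representative firm's profit is π_i = q_i(255 − Q) − 7q_i, with Q = q_i + Σ_{j≠i} q_j.
First-order condition: 248 − 2q_i − Σ_{j≠i} q_j = 0.
In a symmetric equilibrium every firm chooses the same q, so Σ_{j≠i} q_j = 3q. The condition becomes 248 − 5q = 0, giving q = 248/5 = 49.6.

49.6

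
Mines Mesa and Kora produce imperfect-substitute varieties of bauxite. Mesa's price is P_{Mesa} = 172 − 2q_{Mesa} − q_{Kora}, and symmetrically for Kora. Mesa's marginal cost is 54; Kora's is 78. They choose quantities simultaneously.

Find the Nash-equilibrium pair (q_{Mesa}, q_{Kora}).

Mine Mesa's profit: π = q_{Mesa}(172 − 2q_{Mesa} − q_{Kora}) − 54q_{Mesa}.
∂π/∂q_{Mesa} = 118 − 4q_{Mesa} − q_{Kora} = 0 ⇒ q_{Mesa} = 29.5 − 0.25q_{Kora}.
Similarly q_{Kora} = 23.5 − 0.25q_{Mesa}.
Substituting the second reaction function into the first: q_{Mesa} = 29.5 − 0.25(23.5 − 0.25q_{Mesa}), which gives 0.9375q_{Mesa} = 23.625 ⇒ q_{Mesa} = 25.2.
Then q_{Kora} = 23.5 − 0.25·25.2 = 17.2.

25.2, 17.2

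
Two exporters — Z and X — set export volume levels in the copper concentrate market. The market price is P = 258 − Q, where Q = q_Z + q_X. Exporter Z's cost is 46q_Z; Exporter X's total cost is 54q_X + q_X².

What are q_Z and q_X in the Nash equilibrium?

Exporter Z's profit: π = q_Z(258 − (q_Z + q_X)) − 46q_Z.
∂π/∂q_Z = 212 − 2q_Z − q_X = 0, so q_Z = 106 − 0.5q_X.
For X: ∂π/∂q_X = 204 − 4q_X − q_Z = 0 ⇒ q_X = 51 − 0.25q_Z.
Substituting the second reaction function into the first: q_Z = 106 − 0.5(51 − 0.25q_Z), which gives 0.875q_Z = 80.5 ⇒ q_Z = 92.
Then q_X = 51 − 0.25·92 = 28.

92, 28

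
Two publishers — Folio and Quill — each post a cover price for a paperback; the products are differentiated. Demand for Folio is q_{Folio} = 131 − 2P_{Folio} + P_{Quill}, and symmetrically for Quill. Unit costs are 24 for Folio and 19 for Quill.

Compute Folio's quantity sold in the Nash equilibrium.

Folio's profit: π = (P_{Folio} − 24)(131 − 2P_{Folio} + P_{Quill}).
∂π/∂P_{Folio} = 179 − 4P_{Folio} + P_{Quill} = 0 ⇒ P_{Folio} = 44.75 + 0.25P_{Quill}.
Similarly P_{Quill} = 42.25 + 0.25P_{Folio}.
Substituting the second reaction function into the first: P_{Folio} = 44.75 + 0.25(42.25 + 0.25P_{Folio}), which gives 0.9375P_{Folio} = 55.3125 ⇒ P_{Folio} = 59.
Then P_{Quill} = 42.25 + 0.25·59 = 57.
q_{Folio} = 131 − 2·59 + 57 = 70.

70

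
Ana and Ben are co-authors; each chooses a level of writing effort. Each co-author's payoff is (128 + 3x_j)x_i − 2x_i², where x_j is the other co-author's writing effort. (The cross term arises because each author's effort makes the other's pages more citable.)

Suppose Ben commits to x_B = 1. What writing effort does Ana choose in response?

Ana's payoff is (128 + 3x_B)x_A − 2x_A².
∂π/∂x_A = 128 + 3x_B − 4x_A = 0, so x_A = 32 + 0.75x_B.
At x_B = 1: x_A = 32 + 0.75·1 = 32.75.

32.75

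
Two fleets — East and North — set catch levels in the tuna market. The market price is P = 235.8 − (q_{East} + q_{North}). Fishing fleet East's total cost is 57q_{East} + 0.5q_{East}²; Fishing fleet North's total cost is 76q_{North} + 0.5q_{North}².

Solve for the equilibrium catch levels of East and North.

Fishing fleet East's profit: π = q_{East}(235.8 − (q_{East} + q_{North})) − 57q_{East} − 0.5q_{East}².
∂π/∂q_{East} = 178.8 − 3q_{East} − q_{North} = 0, so q_{East} = 59.6 − (1/3)q_{North}.
By the same steps for North: q_{North} = 799/15 − (1/3)q_{East}.
Solving the two reaction functions simultaneously: (1 − (−1/3)(−1/3))q_{East} = 59.6 − (1/3)·(799/15), so (8/9)q_{East} = 1883/45 and q_{East} = 47.075.
Then q_{North} = 799/15 − (1/3)·47.075 = 37.575.

47.075, 37.575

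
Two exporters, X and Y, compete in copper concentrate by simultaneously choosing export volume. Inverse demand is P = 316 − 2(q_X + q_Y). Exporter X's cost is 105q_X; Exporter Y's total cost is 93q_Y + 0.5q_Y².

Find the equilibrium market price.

181.125

Exporter X's profit: π = q_X(316 − 2(q_X + q_Y)) − 105q_X.
∂π/∂q_X = 211 − 4q_X − 2q_Y = 0, so q_X = 52.75 − 0.5q_Y.
For Y: ∂π/∂q_Y = 223 − 5q_Y − 2q_X = 0 ⇒ q_Y = 44.6 − 0.4q_X.
Solving the two reaction functions simultaneously: (1 − (−0.5)(−0.4))q_X = 52.75 − 0.5·44.6, so 0.8q_X = 30.45 and q_X = 38.0625.
Then q_Y = 44.6 − 0.4·38.0625 = 29.375.
Equilibrium price: P = 316 − 2·67.4375 = 181.125.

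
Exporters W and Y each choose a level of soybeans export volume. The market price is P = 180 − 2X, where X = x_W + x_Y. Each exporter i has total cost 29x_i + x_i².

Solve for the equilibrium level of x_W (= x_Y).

Exporter W's profit: π = x_W(180 − 2(x_W + x_Y)) − 29x_W − x_W².
∂π/∂x_W = 151 − 6x_W − 2x_Y = 0, so x_W = 151/6 − (1/3)x_Y.
Setting x_W = x_Y in the reaction function: x_W = 151/6 − (1/3)x_W, so x_W = (151/6) / (4/3) = 18.875.

18.875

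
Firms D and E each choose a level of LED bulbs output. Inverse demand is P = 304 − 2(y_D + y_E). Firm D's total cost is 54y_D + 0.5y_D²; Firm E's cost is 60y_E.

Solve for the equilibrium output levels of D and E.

32, 45

Firm D's profit: π = y_D(304 − 2(y_D + y_E)) − 54y_D − 0.5y_D².
∂π/∂y_D = 250 − 5y_D − 2y_E = 0, so y_D = 50 − 0.4y_E.
For E: ∂π/∂y_E = 244 − 4y_E − 2y_D = 0 ⇒ y_E = 61 − 0.5y_D.
Substituting the second reaction function into the first: y_D = 50 − 0.4(61 − 0.5y_D), which gives 0.8y_D = 25.6 ⇒ y_D = 32.
Then y_E = 61 − 0.5·32 = 45.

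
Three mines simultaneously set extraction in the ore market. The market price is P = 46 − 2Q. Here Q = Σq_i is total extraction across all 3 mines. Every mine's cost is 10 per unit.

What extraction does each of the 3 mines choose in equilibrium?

A representative mine's profit is π_i = q_i(46 − 2Q) − 10q_i, with Q = q_i + Σ_{j≠i} q_j.
First-order condition: 36 − 4q_i − 2Σ_{j≠i} q_j = 0.
Imposing symmetry (q_j = q for all j) turns Σ_{j≠i} q_j into 2q, so 36 = 8q and q = 4.5.

4.5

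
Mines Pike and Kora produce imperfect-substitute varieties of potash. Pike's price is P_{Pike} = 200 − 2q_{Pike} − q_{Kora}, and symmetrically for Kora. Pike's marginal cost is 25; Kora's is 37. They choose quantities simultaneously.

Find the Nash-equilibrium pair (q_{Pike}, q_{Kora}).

Mine Pike's profit: π = q_{Pike}(200 − 2q_{Pike} − q_{Kora}) − 25q_{Pike}.
∂π/∂q_{Pike} = 175 − 4q_{Pike} − q_{Kora} = 0 ⇒ q_{Pike} = 43.75 − 0.25q_{Kora}.
Similarly q_{Kora} = 40.75 − 0.25q_{Pike}.
Substituting the second reaction function into the first: q_{Pike} = 43.75 − 0.25(40.75 − 0.25q_{Pike}), which gives 0.9375q_{Pike} = 33.5625 ⇒ q_{Pike} = 35.8.
Then q_{Kora} = 40.75 − 0.25·35.8 = 31.8.

35.8, 31.8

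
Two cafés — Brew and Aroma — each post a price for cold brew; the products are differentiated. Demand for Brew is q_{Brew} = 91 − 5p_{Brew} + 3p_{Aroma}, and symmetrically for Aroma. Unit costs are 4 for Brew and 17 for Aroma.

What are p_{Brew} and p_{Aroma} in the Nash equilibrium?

Brew's profit: π = (p_{Brew} − 4)(91 − 5p_{Brew} + 3p_{Aroma}).
∂π/∂p_{Brew} = 111 − 10p_{Brew} + 3p_{Aroma} = 0 ⇒ p_{Brew} = 11.1 + 0.3p_{Aroma}.
Similarly p_{Aroma} = 17.6 + 0.3p_{Brew}.
Substituting the second reaction function into the first: p_{Brew} = 11.1 + 0.3(17.6 + 0.3p_{Brew}), which gives 0.91p_{Brew} = 16.38 ⇒ p_{Brew} = 18.
Then p_{Aroma} = 17.6 + 0.3·18 = 23.

18, 23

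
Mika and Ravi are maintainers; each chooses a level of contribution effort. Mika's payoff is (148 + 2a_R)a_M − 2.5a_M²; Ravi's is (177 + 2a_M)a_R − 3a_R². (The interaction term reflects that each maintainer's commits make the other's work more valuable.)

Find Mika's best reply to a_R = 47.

48.4

Expanding Mika's payoff: 148a_M + 2a_Ra_M − 2.5a_M².
∂π/∂a_M = 148 + 2a_R − 5a_M = 0, so a_M = 29.6 + 0.4a_R.
At a_R = 47: a_M = 29.6 + 0.4·47 = 48.4.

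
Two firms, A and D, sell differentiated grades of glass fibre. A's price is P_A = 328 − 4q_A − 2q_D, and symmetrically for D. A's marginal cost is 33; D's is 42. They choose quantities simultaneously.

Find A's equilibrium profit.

3552.16

Firm A's profit: π = q_A(328 − 4q_A − 2q_D) − 33q_A.
∂π/∂q_A = 295 − 8q_A − 2q_D = 0 ⇒ q_A = 36.875 − 0.25q_D.
Similarly q_D = 35.75 − 0.25q_A.
Substituting the second reaction function into the first: q_A = 36.875 − 0.25(35.75 − 0.25q_A), which gives 0.9375q_A = 27.9375 ⇒ q_A = 29.8.
Then q_D = 35.75 − 0.25·29.8 = 28.3.
P_A = 328 − 4·29.8 − 2·28.3 = 152.2.
Profit = (152.2 − 33)·29.8 = 3552.16.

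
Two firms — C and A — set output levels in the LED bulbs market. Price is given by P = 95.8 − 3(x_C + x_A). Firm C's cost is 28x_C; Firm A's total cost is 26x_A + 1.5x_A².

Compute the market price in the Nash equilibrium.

54.72

Firm C's profit: π = x_C(95.8 − 3(x_C + x_A)) − 28x_C.
∂π/∂x_C = 67.8 − 6x_C − 3x_A = 0, so x_C = 11.3 − 0.5x_A.
For A: ∂π/∂x_A = 69.8 − 9x_A − 3x_C = 0 ⇒ x_A = 349/45 − (1/3)x_C.
Plugging x_A into C's best response: x_C = 11.3 − 0.5(349/45 − (1/3)x_C) ⇒ (5/6)x_C = 334/45, so x_C = 668/75.
Then x_A = 349/45 − (1/3)·(668/75) = 359/75.
Equilibrium price: P = 95.8 − 3·(1027/75) = 54.72.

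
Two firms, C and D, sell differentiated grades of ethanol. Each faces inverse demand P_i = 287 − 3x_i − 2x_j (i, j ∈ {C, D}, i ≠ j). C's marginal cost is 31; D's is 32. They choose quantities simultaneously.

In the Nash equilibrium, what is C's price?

127.1875

Firm C's profit: π = x_C(287 − 3x_C − 2x_D) − 31x_C.
∂π/∂x_C = 256 − 6x_C − 2x_D = 0 ⇒ x_C = 128/3 − (1/3)x_D.
Similarly x_D = 42.5 − (1/3)x_C.
Plugging x_D into C's best response: x_C = 128/3 − (1/3)(42.5 − (1/3)x_C) ⇒ (8/9)x_C = 28.5, so x_C = 32.0625.
Then x_D = 42.5 − (1/3)·32.0625 = 31.8125.
P_C = 287 − 3·32.0625 − 2·31.8125 = 127.1875.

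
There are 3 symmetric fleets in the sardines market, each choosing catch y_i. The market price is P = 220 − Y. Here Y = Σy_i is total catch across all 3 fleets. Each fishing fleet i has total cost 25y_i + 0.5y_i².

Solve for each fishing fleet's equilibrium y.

A representative fishing fleet's profit is π_i = y_i(220 − Y) − 25y_i − 0.5y_i², with Y = y_i + Σ_{j≠i} y_j.
First-order condition: 195 − 3y_i − Σ_{j≠i} y_j = 0.
Imposing symmetry (y_j = y for all j) turns Σ_{j≠i} y_j into 2y, so 195 = 5y and y = 39.

39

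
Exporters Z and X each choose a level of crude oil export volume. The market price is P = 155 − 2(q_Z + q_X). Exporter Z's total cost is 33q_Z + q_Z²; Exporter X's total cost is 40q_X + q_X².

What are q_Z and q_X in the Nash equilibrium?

Exporter Z's profit: π = q_Z(155 − 2(q_Z + q_X)) − 33q_Z − q_Z².
∂π/∂q_Z = 122 − 6q_Z − 2q_X = 0, so q_Z = 61/3 − (1/3)q_X.
By the same steps for X: q_X = 115/6 − (1/3)q_Z.
Plugging q_X into Z's best response: q_Z = 61/3 − (1/3)(115/6 − (1/3)q_Z) ⇒ (8/9)q_Z = 251/18, so q_Z = 15.6875.
Then q_X = 115/6 − (1/3)·15.6875 = 13.9375.

15.6875, 13.9375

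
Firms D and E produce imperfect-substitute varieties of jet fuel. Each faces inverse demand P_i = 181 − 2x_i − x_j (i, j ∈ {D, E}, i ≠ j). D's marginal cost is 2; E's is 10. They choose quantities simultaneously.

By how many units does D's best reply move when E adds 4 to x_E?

-1

Firm D's profit: π = x_D(181 − 2x_D − x_E) − 2x_D.
∂π/∂x_D = 179 − 4x_D − x_E = 0 ⇒ x_D = 44.75 − 0.25x_E.
The reaction-function slope is −0.25, so a 4-unit rise in x_E moves x_D by −0.25 × 4 = −1. D's best response falls — the actions are strategic substitutes.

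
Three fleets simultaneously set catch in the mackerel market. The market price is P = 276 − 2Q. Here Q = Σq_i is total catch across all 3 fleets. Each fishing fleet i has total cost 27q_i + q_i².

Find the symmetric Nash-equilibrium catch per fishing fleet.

24.9

A representative fishing fleet's profit is π_i = q_i(276 − 2Q) − 27q_i − q_i², with Q = q_i + Σ_{j≠i} q_j.
First-order condition: 249 − 6q_i − 2Σ_{j≠i} q_j = 0.
With identical fishing fleets, set every q_j = q: then 249 − 6q − 4q = 0, i.e. q = 249/10 = 24.9.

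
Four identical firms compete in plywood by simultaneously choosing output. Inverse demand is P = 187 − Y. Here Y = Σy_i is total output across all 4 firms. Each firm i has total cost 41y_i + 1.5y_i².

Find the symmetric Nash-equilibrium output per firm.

A representative firm's profit is π_i = y_i(187 − Y) − 41y_i − 1.5y_i², with Y = y_i + Σ_{j≠i} y_j.
First-order condition: 146 − 5y_i − Σ_{j≠i} y_j = 0.
In a symmetric equilibrium every firm chooses the same y, so Σ_{j≠i} y_j = 3y. The condition becomes 146 − 8y = 0, giving y = 146/8 = 18.25.

18.25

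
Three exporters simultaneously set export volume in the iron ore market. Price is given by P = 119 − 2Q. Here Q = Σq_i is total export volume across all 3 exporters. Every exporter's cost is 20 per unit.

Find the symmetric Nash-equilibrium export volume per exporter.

A representative exporter's profit is π_i = q_i(119 − 2Q) − 20q_i, with Q = q_i + Σ_{j≠i} q_j.
First-order condition: 99 − 4q_i − 2Σ_{j≠i} q_j = 0.
Imposing symmetry (q_j = q for all j) turns Σ_{j≠i} q_j into 2q, so 99 = 8q and q = 12.375.

12.375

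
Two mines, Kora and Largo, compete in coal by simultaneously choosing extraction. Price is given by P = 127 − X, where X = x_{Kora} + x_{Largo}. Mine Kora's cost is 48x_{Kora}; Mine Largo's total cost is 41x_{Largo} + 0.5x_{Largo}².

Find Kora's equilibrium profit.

912.04

Mine Kora's profit: π = x_{Kora}(127 − (x_{Kora} + x_{Largo})) − 48x_{Kora}.
∂π/∂x_{Kora} = 79 − 2x_{Kora} − x_{Largo} = 0, so x_{Kora} = 39.5 − 0.5x_{Largo}.
For Largo: ∂π/∂x_{Largo} = 86 − 3x_{Largo} − x_{Kora} = 0 ⇒ x_{Largo} = 86/3 − (1/3)x_{Kora}.
Substituting the second reaction function into the first: x_{Kora} = 39.5 − 0.5(86/3 − (1/3)x_{Kora}), which gives (5/6)x_{Kora} = 151/6 ⇒ x_{Kora} = 30.2.
Then x_{Largo} = 86/3 − (1/3)·30.2 = 18.6.
Price P = 127 − 48.8 = 78.2.
Kora's profit: (78.2 − 48)·30.2 = 912.04.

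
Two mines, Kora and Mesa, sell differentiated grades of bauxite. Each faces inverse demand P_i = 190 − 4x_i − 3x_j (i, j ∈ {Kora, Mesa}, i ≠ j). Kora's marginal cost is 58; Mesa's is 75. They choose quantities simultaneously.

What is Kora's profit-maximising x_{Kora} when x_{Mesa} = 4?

15

Mine Kora's profit: π = x_{Kora}(190 − 4x_{Kora} − 3x_{Mesa}) − 58x_{Kora}.
∂π/∂x_{Kora} = 132 − 8x_{Kora} − 3x_{Mesa} = 0 ⇒ x_{Kora} = 16.5 − 0.375x_{Mesa}.
At x_{Mesa} = 4: x_{Kora} = 16.5 − 0.375·4 = 15.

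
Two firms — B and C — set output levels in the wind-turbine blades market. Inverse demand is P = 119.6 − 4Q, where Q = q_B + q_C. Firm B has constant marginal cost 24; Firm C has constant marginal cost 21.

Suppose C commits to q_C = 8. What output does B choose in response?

Firm B's profit: π = q_B(119.6 − 4(q_B + q_C)) − 24q_B.
∂π/∂q_B = 95.6 − 8q_B − 4q_C = 0, so q_B = 11.95 − 0.5q_C.
At q_C = 8: q_B = 11.95 − 0.5·8 = 7.95.

7.95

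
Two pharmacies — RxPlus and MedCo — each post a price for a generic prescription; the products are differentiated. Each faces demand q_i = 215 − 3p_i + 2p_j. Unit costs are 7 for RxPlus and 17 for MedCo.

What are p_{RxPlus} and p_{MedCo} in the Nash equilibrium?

60.875, 64.625

RxPlus's profit: π = (p_{RxPlus} − 7)(215 − 3p_{RxPlus} + 2p_{MedCo}).
∂π/∂p_{RxPlus} = 236 − 6p_{RxPlus} + 2p_{MedCo} = 0 ⇒ p_{RxPlus} = 118/3 + (1/3)p_{MedCo}.
Similarly p_{MedCo} = 133/3 + (1/3)p_{RxPlus}.
Substituting the second reaction function into the first: p_{RxPlus} = 118/3 + (1/3)(133/3 + (1/3)p_{RxPlus}), which gives (8/9)p_{RxPlus} = 487/9 ⇒ p_{RxPlus} = 60.875.
Then p_{MedCo} = 133/3 + (1/3)·60.875 = 64.625.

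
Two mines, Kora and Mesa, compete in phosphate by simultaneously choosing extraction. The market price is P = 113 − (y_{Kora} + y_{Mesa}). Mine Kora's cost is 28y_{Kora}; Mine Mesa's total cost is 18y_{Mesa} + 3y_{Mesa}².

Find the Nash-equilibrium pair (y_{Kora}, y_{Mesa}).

39, 7

Mine Kora's profit: π = y_{Kora}(113 − (y_{Kora} + y_{Mesa})) − 28y_{Kora}.
∂π/∂y_{Kora} = 85 − 2y_{Kora} − y_{Mesa} = 0, so y_{Kora} = 42.5 − 0.5y_{Mesa}.
For Mesa: ∂π/∂y_{Mesa} = 95 − 8y_{Mesa} − y_{Kora} = 0 ⇒ y_{Mesa} = 11.875 − 0.125y_{Kora}.
Solving the two reaction functions simultaneously: (1 − (−0.5)(−0.125))y_{Kora} = 42.5 − 0.5·11.875, so 0.9375y_{Kora} = 36.5625 and y_{Kora} = 39.
Then y_{Mesa} = 11.875 − 0.125·39 = 7.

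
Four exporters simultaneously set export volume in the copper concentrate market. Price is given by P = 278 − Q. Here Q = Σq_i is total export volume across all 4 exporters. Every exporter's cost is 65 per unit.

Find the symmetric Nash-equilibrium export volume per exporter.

42.6

A representative exporter's profit is π_i = q_i(278 − Q) − 65q_i, with Q = q_i + Σ_{j≠i} q_j.
First-order condition: 213 − 2q_i − Σ_{j≠i} q_j = 0.
In a symmetric equilibrium every exporter chooses the same q, so Σ_{j≠i} q_j = 3q. The condition becomes 213 − 5q = 0, giving q = 213/5 = 42.6.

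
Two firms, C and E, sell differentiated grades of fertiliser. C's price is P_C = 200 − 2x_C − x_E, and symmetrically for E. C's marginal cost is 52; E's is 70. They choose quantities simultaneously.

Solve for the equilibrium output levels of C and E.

30.8, 24.8

Firm C's profit: π = x_C(200 − 2x_C − x_E) − 52x_C.
∂π/∂x_C = 148 − 4x_C − x_E = 0 ⇒ x_C = 37 − 0.25x_E.
Similarly x_E = 32.5 − 0.25x_C.
Solving the two reaction functions simultaneously: (1 − (−0.25)(−0.25))x_C = 37 − 0.25·32.5, so 0.9375x_C = 28.875 and x_C = 30.8.
Then x_E = 32.5 − 0.25·30.8 = 24.8.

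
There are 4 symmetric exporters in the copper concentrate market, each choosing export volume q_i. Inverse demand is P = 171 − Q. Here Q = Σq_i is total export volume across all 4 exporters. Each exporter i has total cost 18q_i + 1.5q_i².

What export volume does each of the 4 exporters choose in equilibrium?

19.125

A representative exporter's profit is π_i = q_i(171 − Q) − 18q_i − 1.5q_i², with Q = q_i + Σ_{j≠i} q_j.
First-order condition: 153 − 5q_i − Σ_{j≠i} q_j = 0.
With identical exporters, set every q_j = q: then 153 − 5q − 3q = 0, i.e. q = 153/8 = 19.125.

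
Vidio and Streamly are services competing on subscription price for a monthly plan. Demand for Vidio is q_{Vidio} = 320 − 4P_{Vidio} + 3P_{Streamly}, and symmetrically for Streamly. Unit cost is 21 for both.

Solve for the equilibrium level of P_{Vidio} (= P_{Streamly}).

Vidio's profit: π = (P_{Vidio} − 21)(320 − 4P_{Vidio} + 3P_{Streamly}).
∂π/∂P_{Vidio} = 404 − 8P_{Vidio} + 3P_{Streamly} = 0 ⇒ P_{Vidio} = 50.5 + 0.375P_{Streamly}.
Setting P_{Vidio} = P_{Streamly} in the reaction function: P_{Vidio} = 50.5 + 0.375P_{Vidio}, so P_{Vidio} = 50.5 / 0.625 = 80.8.

80.8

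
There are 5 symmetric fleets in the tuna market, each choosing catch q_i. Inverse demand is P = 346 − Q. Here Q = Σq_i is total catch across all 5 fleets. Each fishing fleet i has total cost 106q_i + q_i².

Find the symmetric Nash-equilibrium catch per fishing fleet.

A representative fishing fleet's profit is π_i = q_i(346 − Q) − 106q_i − q_i², with Q = q_i + Σ_{j≠i} q_j.
First-order condition: 240 − 4q_i − Σ_{j≠i} q_j = 0.
With identical fishing fleets, set every q_j = q: then 240 − 4q − 4q = 0, i.e. q = 240/8 = 30.

30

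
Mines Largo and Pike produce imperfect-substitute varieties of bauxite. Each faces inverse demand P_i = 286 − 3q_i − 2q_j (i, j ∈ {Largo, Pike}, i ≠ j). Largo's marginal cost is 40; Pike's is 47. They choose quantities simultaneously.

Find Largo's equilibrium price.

133.5625

Mine Largo's profit: π = q_{Largo}(286 − 3q_{Largo} − 2q_{Pike}) − 40q_{Largo}.
∂π/∂q_{Largo} = 246 − 6q_{Largo} − 2q_{Pike} = 0 ⇒ q_{Largo} = 41 − (1/3)q_{Pike}.
Similarly q_{Pike} = 239/6 − (1/3)q_{Largo}.
Substituting the second reaction function into the first: q_{Largo} = 41 − (1/3)(239/6 − (1/3)q_{Largo}), which gives (8/9)q_{Largo} = 499/18 ⇒ q_{Largo} = 31.1875.
Then q_{Pike} = 239/6 − (1/3)·31.1875 = 29.4375.
P_{Largo} = 286 − 3·31.1875 − 2·29.4375 = 133.5625.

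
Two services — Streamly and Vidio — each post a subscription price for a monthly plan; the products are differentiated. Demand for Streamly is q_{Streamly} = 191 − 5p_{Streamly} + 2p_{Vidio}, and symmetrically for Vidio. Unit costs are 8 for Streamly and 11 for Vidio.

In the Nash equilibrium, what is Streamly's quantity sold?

105.9375

Streamly's profit: π = (p_{Streamly} − 8)(191 − 5p_{Streamly} + 2p_{Vidio}).
∂π/∂p_{Streamly} = 231 − 10p_{Streamly} + 2p_{Vidio} = 0 ⇒ p_{Streamly} = 23.1 + 0.2p_{Vidio}.
Similarly p_{Vidio} = 24.6 + 0.2p_{Streamly}.
Plugging p_{Vidio} into Streamly's best response: p_{Streamly} = 23.1 + 0.2(24.6 + 0.2p_{Streamly}) ⇒ 0.96p_{Streamly} = 28.02, so p_{Streamly} = 29.1875.
Then p_{Vidio} = 24.6 + 0.2·29.1875 = 30.4375.
q_{Streamly} = 191 − 5·29.1875 + 2·30.4375 = 105.9375.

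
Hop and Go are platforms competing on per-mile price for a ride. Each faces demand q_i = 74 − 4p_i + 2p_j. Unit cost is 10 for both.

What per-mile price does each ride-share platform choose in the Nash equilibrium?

19

Hop's profit: π = (p_{Hop} − 10)(74 − 4p_{Hop} + 2p_{Go}).
∂π/∂p_{Hop} = 114 − 8p_{Hop} + 2p_{Go} = 0 ⇒ p_{Hop} = 14.25 + 0.25p_{Go}.
By symmetry p_{Go} = p_{Hop}; substituting into the reaction function, 0.75p_{Hop} = 14.25 and p_{Hop} = 19.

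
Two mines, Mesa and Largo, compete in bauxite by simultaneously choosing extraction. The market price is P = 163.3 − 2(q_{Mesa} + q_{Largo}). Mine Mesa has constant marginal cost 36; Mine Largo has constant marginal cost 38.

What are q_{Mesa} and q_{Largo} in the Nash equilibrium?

21.55, 20.55

Mine Mesa's profit: π = q_{Mesa}(163.3 − 2(q_{Mesa} + q_{Largo})) − 36q_{Mesa}.
∂π/∂q_{Mesa} = 127.3 − 4q_{Mesa} − 2q_{Largo} = 0, so q_{Mesa} = 31.825 − 0.5q_{Largo}.
By the same steps for Largo: q_{Largo} = 31.325 − 0.5q_{Mesa}.
Solving the two reaction functions simultaneously: (1 − (−0.5)(−0.5))q_{Mesa} = 31.825 − 0.5·31.325, so 0.75q_{Mesa} = 16.1625 and q_{Mesa} = 21.55.
Then q_{Largo} = 31.325 − 0.5·21.55 = 20.55.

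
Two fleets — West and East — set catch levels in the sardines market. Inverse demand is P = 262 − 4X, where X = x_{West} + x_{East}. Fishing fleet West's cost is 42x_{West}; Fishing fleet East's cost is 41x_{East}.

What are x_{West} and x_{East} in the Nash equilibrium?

Fishing fleet West's profit: π = x_{West}(262 − 4(x_{West} + x_{East})) − 42x_{West}.
∂π/∂x_{West} = 220 − 8x_{West} − 4x_{East} = 0, so x_{West} = 27.5 − 0.5x_{East}.
By the same steps for East: x_{East} = 27.625 − 0.5x_{West}.
Substituting the second reaction function into the first: x_{West} = 27.5 − 0.5(27.625 − 0.5x_{West}), which gives 0.75x_{West} = 13.6875 ⇒ x_{West} = 18.25.
Then x_{East} = 27.625 − 0.5·18.25 = 18.5.

18.25, 18.5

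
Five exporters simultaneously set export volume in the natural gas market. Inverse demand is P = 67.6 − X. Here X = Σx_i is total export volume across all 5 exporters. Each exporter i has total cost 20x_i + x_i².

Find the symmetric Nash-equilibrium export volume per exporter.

A representative exporter's profit is π_i = x_i(67.6 − X) − 20x_i − x_i², with X = x_i + Σ_{j≠i} x_j.
First-order condition: 47.6 − 4x_i − Σ_{j≠i} x_j = 0.
With identical exporters, set every x_j = x: then 47.6 − 4x − 4x = 0, i.e. x = 47.6/8 = 5.95.

5.95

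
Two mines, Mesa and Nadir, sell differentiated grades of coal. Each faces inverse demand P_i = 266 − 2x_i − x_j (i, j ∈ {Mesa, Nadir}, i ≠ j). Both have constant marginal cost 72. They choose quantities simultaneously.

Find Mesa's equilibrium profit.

Mine Mesa's profit: π = x_{Mesa}(266 − 2x_{Mesa} − x_{Nadir}) − 72x_{Mesa}.
∂π/∂x_{Mesa} = 194 − 4x_{Mesa} − x_{Nadir} = 0 ⇒ x_{Mesa} = 48.5 − 0.25x_{Nadir}.
Setting x_{Mesa} = x_{Nadir} in the reaction function: x_{Mesa} = 48.5 − 0.25x_{Mesa}, so x_{Mesa} = 48.5 / 1.25 = 38.8.
P_{Mesa} = 266 − 2·38.8 − 38.8 = 149.6.
Profit = (149.6 − 72)·38.8 = 3010.88.

3010.88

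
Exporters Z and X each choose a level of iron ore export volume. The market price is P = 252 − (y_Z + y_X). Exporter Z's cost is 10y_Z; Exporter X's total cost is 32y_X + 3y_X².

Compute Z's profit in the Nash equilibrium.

Exporter Z's profit: π = y_Z(252 − (y_Z + y_X)) − 10y_Z.
∂π/∂y_Z = 242 − 2y_Z − y_X = 0, so y_Z = 121 − 0.5y_X.
For X: ∂π/∂y_X = 220 − 8y_X − y_Z = 0 ⇒ y_X = 27.5 − 0.125y_Z.
Plugging y_X into Z's best response: y_Z = 121 − 0.5(27.5 − 0.125y_Z) ⇒ 0.9375y_Z = 107.25, so y_Z = 114.4.
Then y_X = 27.5 − 0.125·114.4 = 13.2.
Price P = 252 − 127.6 = 124.4.
Z's profit: (124.4 − 10)·114.4 = 13087.36.

13087.36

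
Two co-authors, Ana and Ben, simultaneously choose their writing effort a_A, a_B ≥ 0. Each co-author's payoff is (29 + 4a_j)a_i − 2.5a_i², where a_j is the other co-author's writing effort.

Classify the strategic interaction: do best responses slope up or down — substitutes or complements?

Ana's payoff is (29 + 4a_B)a_A − 2.5a_A².
∂π/∂a_A = 29 + 4a_B − 5a_A = 0, so a_A = 5.8 + 0.8a_B.
The best-response slope da_A/da_B = 0.8 > 0: the reaction function is upward-sloping, so the choices are strategic complements.

strategic complements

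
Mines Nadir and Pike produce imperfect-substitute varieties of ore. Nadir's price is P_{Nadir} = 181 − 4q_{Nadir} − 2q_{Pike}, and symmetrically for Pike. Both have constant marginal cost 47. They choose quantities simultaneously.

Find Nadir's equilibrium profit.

Mine Nadir's profit: π = q_{Nadir}(181 − 4q_{Nadir} − 2q_{Pike}) − 47q_{Nadir}.
∂π/∂q_{Nadir} = 134 − 8q_{Nadir} − 2q_{Pike} = 0 ⇒ q_{Nadir} = 16.75 − 0.25q_{Pike}.
Setting q_{Nadir} = q_{Pike} in the reaction function: q_{Nadir} = 16.75 − 0.25q_{Nadir}, so q_{Nadir} = 16.75 / 1.25 = 13.4.
P_{Nadir} = 181 − 4·13.4 − 2·13.4 = 100.6.
Profit = (100.6 − 47)·13.4 = 718.24.

718.24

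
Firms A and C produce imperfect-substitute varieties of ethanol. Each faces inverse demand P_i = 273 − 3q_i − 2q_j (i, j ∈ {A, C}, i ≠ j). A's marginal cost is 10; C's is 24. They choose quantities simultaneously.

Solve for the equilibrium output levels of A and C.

33.75, 30.25

Firm A's profit: π = q_A(273 − 3q_A − 2q_C) − 10q_A.
∂π/∂q_A = 263 − 6q_A − 2q_C = 0 ⇒ q_A = 263/6 − (1/3)q_C.
Similarly q_C = 41.5 − (1/3)q_A.
Plugging q_C into A's best response: q_A = 263/6 − (1/3)(41.5 − (1/3)q_A) ⇒ (8/9)q_A = 30, so q_A = 33.75.
Then q_C = 41.5 − (1/3)·33.75 = 30.25.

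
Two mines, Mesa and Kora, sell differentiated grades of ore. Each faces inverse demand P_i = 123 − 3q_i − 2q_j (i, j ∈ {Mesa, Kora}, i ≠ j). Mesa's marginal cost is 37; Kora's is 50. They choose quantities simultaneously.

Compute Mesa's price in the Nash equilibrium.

71.6875

Mine Mesa's profit: π = q_{Mesa}(123 − 3q_{Mesa} − 2q_{Kora}) − 37q_{Mesa}.
∂π/∂q_{Mesa} = 86 − 6q_{Mesa} − 2q_{Kora} = 0 ⇒ q_{Mesa} = 43/3 − (1/3)q_{Kora}.
Similarly q_{Kora} = 73/6 − (1/3)q_{Mesa}.
Plugging q_{Kora} into Mesa's best response: q_{Mesa} = 43/3 − (1/3)(73/6 − (1/3)q_{Mesa}) ⇒ (8/9)q_{Mesa} = 185/18, so q_{Mesa} = 11.5625.
Then q_{Kora} = 73/6 − (1/3)·11.5625 = 8.3125.
P_{Mesa} = 123 − 3·11.5625 − 2·8.3125 = 71.6875.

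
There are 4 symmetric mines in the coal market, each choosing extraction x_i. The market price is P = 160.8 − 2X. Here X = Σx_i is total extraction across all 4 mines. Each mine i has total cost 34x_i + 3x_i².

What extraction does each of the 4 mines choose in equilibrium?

7.925

A representative mine's profit is π_i = x_i(160.8 − 2X) − 34x_i − 3x_i², with X = x_i + Σ_{j≠i} x_j.
First-order condition: 126.8 − 10x_i − 2Σ_{j≠i} x_j = 0.
With identical mines, set every x_j = x: then 126.8 − 10x − 6x = 0, i.e. x = 126.8/16 = 7.925.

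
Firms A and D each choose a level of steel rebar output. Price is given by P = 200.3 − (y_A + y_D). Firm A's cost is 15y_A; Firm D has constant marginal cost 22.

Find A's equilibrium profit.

4108.81

Firm A's profit: π = y_A(200.3 − (y_A + y_D)) − 15y_A.
∂π/∂y_A = 185.3 − 2y_A − y_D = 0, so y_A = 92.65 − 0.5y_D.
By the same steps for D: y_D = 89.15 − 0.5y_A.
Solving the two reaction functions simultaneously: (1 − (−0.5)(−0.5))y_A = 92.65 − 0.5·89.15, so 0.75y_A = 48.075 and y_A = 64.1.
Then y_D = 89.15 − 0.5·64.1 = 57.1.
Price P = 200.3 − 121.2 = 79.1.
A's profit: (79.1 − 15)·64.1 = 4108.81.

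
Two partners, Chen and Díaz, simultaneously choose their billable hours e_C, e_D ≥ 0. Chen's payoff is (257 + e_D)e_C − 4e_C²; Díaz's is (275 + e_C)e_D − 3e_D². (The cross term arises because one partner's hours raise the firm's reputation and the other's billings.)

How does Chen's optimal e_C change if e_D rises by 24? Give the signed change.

3

Expanding Chen's payoff: 257e_C + e_De_C − 4e_C².
∂π/∂e_C = 257 + e_D − 8e_C = 0, so e_C = 32.125 + 0.125e_D.
The reaction-function slope is 0.125, so a 24-unit rise in e_D moves e_C by 0.125 × 24 = 3. Chen's best response rises — the actions are strategic complements.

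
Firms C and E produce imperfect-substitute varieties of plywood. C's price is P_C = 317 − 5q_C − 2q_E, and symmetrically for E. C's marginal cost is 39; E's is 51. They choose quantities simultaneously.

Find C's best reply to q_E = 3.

27.2

Firm C's profit: π = q_C(317 − 5q_C − 2q_E) − 39q_C.
∂π/∂q_C = 278 − 10q_C − 2q_E = 0 ⇒ q_C = 27.8 − 0.2q_E.
At q_E = 3: q_C = 27.8 − 0.2·3 = 27.2.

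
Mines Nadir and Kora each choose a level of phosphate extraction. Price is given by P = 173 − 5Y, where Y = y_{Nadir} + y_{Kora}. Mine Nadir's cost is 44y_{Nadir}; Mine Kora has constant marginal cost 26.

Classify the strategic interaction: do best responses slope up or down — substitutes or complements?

Mine Nadir's profit: π = y_{Nadir}(173 − 5(y_{Nadir} + y_{Kora})) − 44y_{Nadir}.
∂π/∂y_{Nadir} = 129 − 10y_{Nadir} − 5y_{Kora} = 0, so y_{Nadir} = 12.9 − 0.5y_{Kora}.
The best-response slope dy_{Nadir}/dy_{Kora} = −0.5 < 0: the reaction function is downward-sloping, so the choices are strategic substitutes.

strategic substitutes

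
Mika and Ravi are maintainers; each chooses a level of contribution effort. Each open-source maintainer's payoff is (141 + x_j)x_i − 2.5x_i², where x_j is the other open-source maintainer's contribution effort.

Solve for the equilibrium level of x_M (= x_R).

Mika's payoff is (141 + x_R)x_M − 2.5x_M².
∂π/∂x_M = 141 + x_R − 5x_M = 0, so x_M = 28.2 + 0.2x_R.
The game is symmetric, so in equilibrium x_R = x_M: the reaction function gives 0.8x_M = 28.2, hence x_M = 35.25.

35.25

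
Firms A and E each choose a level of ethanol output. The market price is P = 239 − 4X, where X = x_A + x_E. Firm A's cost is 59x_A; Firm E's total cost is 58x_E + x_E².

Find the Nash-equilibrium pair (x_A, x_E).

Firm A's profit: π = x_A(239 − 4(x_A + x_E)) − 59x_A.
∂π/∂x_A = 180 − 8x_A − 4x_E = 0, so x_A = 22.5 − 0.5x_E.
For E: ∂π/∂x_E = 181 − 10x_E − 4x_A = 0 ⇒ x_E = 18.1 − 0.4x_A.
Solving the two reaction functions simultaneously: (1 − (−0.5)(−0.4))x_A = 22.5 − 0.5·18.1, so 0.8x_A = 13.45 and x_A = 16.8125.
Then x_E = 18.1 − 0.4·16.8125 = 11.375.

16.8125, 11.375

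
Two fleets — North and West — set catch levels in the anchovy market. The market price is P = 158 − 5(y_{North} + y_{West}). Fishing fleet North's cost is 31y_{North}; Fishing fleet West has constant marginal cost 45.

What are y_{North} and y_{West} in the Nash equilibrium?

9.4, 6.6

Fishing fleet North's profit: π = y_{North}(158 − 5(y_{North} + y_{West})) − 31y_{North}.
∂π/∂y_{North} = 127 − 10y_{North} − 5y_{West} = 0, so y_{North} = 12.7 − 0.5y_{West}.
By the same steps for West: y_{West} = 11.3 − 0.5y_{North}.
Solving the two reaction functions simultaneously: (1 − (−0.5)(−0.5))y_{North} = 12.7 − 0.5·11.3, so 0.75y_{North} = 7.05 and y_{North} = 9.4.
Then y_{West} = 11.3 − 0.5·9.4 = 6.6.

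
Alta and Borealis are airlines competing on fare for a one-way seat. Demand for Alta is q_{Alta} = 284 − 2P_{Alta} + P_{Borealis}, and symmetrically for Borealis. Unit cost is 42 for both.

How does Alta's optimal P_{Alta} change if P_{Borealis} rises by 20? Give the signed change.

Alta's profit: π = (P_{Alta} − 42)(284 − 2P_{Alta} + P_{Borealis}).
∂π/∂P_{Alta} = 368 − 4P_{Alta} + P_{Borealis} = 0 ⇒ P_{Alta} = 92 + 0.25P_{Borealis}.
The reaction-function slope is 0.25, so a 20-unit rise in P_{Borealis} moves P_{Alta} by 0.25 × 20 = 5. Alta's best response rises — the actions are strategic complements.

5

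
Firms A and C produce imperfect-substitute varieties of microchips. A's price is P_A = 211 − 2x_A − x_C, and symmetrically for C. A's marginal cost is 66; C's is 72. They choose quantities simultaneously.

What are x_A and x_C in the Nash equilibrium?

29.4, 27.4

Firm A's profit: π = x_A(211 − 2x_A − x_C) − 66x_A.
∂π/∂x_A = 145 − 4x_A − x_C = 0 ⇒ x_A = 36.25 − 0.25x_C.
Similarly x_C = 34.75 − 0.25x_A.
Plugging x_C into A's best response: x_A = 36.25 − 0.25(34.75 − 0.25x_A) ⇒ 0.9375x_A = 27.5625, so x_A = 29.4.
Then x_C = 34.75 − 0.25·29.4 = 27.4.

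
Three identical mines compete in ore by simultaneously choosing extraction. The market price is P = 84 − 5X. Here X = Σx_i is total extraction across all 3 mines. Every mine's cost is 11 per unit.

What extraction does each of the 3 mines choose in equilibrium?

A representative mine's profit is π_i = x_i(84 − 5X) − 11x_i, with X = x_i + Σ_{j≠i} x_j.
First-order condition: 73 − 10x_i − 5Σ_{j≠i} x_j = 0.
Imposing symmetry (x_j = x for all j) turns Σ_{j≠i} x_j into 2x, so 73 = 20x and x = 3.65.

3.65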